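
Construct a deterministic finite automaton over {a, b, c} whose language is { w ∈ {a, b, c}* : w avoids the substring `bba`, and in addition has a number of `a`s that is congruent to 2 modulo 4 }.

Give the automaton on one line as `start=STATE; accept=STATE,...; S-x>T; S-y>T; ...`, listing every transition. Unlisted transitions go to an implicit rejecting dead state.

Build one automaton per condition and run them in lockstep. One (4 states) tracks partial matches of the forbidden pattern `bba`; the other (4 states) tracks the count of `a`s modulo 4. Each combined state is a pair, one component from each; accept when both components accept.
A 16-state machine:
          a    b    c  
>  q0     q1   q2   q0 
   q1     q3   q4   q1 
   q2     q1   q5   q0 
 * q3     q6   q7   q3 
   q4     q3   q8   q1 
   q5     q9   q5   q0 
   q6     q0  q10   q6 
 * q7     q6  q11   q3 
   q8    q12   q8   q1 
   q9    q12   q9   q9 
   q10    q0  q13   q6 
 * q11   q14  q11   q3 
   q12   q14  q12  q12 
   q13   q15  q13   q6 
   q14   q15  q14  q14 
   q15    q9  q15  q15 
(> = start, * = accepting)

start=q0; accept=q3,q7,q11; q0-a>q1; q0-b>q2; q0-c>q0; q1-a>q3; q1-b>q4; q1-c>q1; q2-a>q1; q2-b>q5; q2-c>q0; q3-a>q6; q3-b>q7; q3-c>q3; q4-a>q3; q4-b>q8; q4-c>q1; q5-a>q9; q5-b>q5; q5-c>q0; q6-a>q0; q6-b>q10; q6-c>q6; q7-a>q6; q7-b>q11; q7-c>q3; q8-a>q12; q8-b>q8; q8-c>q1; q9-a>q12; q9-b>q9; q9-c>q9; q10-a>q0; q10-b>q13; q10-c>q6; q11-a>q14; q11-b>q11; q11-c>q3; q12-a>q14; q12-b>q12; q12-c>q12; q13-a>q15; q13-b>q13; q13-c>q6; q14-a>q15; q14-b>q14; q14-c>q14; q15-a>q9; q15-b>q15; q15-c>q15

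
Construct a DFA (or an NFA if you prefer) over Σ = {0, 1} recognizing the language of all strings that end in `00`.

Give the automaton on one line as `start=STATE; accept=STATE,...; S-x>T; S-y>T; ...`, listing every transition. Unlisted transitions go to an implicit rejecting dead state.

start=q0; accept=q2; q0-0>q1; q0-1>q0; q1-0>q2; q1-1>q0; q2-0>q2; q2-1>q0

Remember how much of `00` the current input suffix matches. State q0 means no match yet; q1 means the last symbol is `0`; q2 means the last 2 symbols are `00`. Only q2 accepts. On a mismatch, fall back to the longest proper suffix that is still a prefix of `00`.
3 states suffice.
        0   1  
>  q0   q1  q0 
   q1   q2  q0 
 * q2   q2  q0 
(> = start, * = accepting)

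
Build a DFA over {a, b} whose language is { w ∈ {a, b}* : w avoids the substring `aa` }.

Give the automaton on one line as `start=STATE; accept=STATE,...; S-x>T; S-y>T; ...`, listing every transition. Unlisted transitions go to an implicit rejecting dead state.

Track partial matches of the forbidden pattern `aa`. State S2 is a dead state reached once `aa` has occurred; every other state accepts. S0 means no part of `aa` is currently matched.
3 states suffice.
        a   b  
>* S0   S1  S0 
 * S1   S2  S0 
   S2   S2  S2 
(> = start, * = accepting)

start=S0; accept=S0,S1; S0-a>S1; S0-b>S0; S1-a>S2; S1-b>S0; S2-a>S2; S2-b>S2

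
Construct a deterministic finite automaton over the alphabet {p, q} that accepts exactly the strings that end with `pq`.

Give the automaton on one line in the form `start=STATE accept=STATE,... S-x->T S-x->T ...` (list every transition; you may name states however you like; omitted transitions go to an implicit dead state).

Let each state record the length of the longest suffix of the input read so far that is also a prefix of `pq`. B means the last symbol is `p`; C means the last 2 symbols are `pq`. Accept only at C, where the string currently ends in `pq`.
A 3-state machine:
       p  q 
>  A   B  A 
   B   B  C 
 * C   B  A 
(> = start, * = accepting)

start=A accept=C A-p->B A-q->A B-p->B B-q->C C-p->B C-q->A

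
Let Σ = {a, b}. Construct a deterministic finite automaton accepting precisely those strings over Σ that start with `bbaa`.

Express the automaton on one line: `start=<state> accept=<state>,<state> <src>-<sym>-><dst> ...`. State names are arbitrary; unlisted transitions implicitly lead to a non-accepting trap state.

start=q0 accept=q4 q0-a->q5 q0-b->q1 q1-a->q5 q1-b->q2 q2-a->q3 q2-b->q5 q3-a->q4 q3-b->q5 q4-a->q4 q4-b->q4 q5-a->q5 q5-b->q5

Walk along `bbaa` while the input agrees: from q0 take `b` to q1, and so on. Any deviation drops to the rejecting sink q5. Once q4 is reached the prefix is confirmed and every continuation is accepted.
A 6-state machine:
        a   b  
>  q0   q5  q1 
   q1   q5  q2 
   q2   q3  q5 
   q3   q4  q5 
 * q4   q4  q4 
   q5   q5  q5 
(> = start, * = accepting)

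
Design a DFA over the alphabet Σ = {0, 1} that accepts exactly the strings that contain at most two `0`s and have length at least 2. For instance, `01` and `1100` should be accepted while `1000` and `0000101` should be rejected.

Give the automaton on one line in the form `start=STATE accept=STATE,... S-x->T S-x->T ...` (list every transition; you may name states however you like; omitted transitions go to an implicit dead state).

start=s0 accept=s3,s4,s5,s7,s8,s9 s0-0->s1 s0-1->s2 s1-0->s3 s1-1->s4 s2-0->s4 s2-1->s5 s3-0->s6 s3-1->s7 s4-0->s7 s4-1->s8 s5-0->s8 s5-1->s9 s6-0->s6 s6-1->s6 s7-0->s6 s7-1->s7 s8-0->s7 s8-1->s8 s9-0->s8 s9-1->s9

Run two small machines in parallel and take their product. The first has 4 states tracking the count of `0`s, saturating at 3; the second has 4 states tracking the input length, saturating at 3. A product state is a pair (one from each), accepting exactly when both do.
A 10-state machine:
        0   1  
>  s0   s1  s2 
   s1   s3  s4 
   s2   s4  s5 
 * s3   s6  s7 
 * s4   s7  s8 
 * s5   s8  s9 
   s6   s6  s6 
 * s7   s6  s7 
 * s8   s7  s8 
 * s9   s8  s9 
(> = start, * = accepting)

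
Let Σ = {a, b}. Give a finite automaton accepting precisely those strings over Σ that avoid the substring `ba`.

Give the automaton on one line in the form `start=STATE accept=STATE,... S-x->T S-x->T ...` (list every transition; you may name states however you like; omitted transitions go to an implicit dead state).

Track partial matches of the forbidden pattern `ba`. State s2 is a dead state reached once `ba` has occurred; every other state accepts. s0 means no part of `ba` is currently matched.
3 states suffice.
        a   b  
>* s0   s0  s1 
 * s1   s2  s1 
   s2   s2  s2 
(> = start, * = accepting)

start=s0 accept=s0,s1 s0-a->s0 s0-b->s1 s1-a->s2 s1-b->s1 s2-a->s2 s2-b->s2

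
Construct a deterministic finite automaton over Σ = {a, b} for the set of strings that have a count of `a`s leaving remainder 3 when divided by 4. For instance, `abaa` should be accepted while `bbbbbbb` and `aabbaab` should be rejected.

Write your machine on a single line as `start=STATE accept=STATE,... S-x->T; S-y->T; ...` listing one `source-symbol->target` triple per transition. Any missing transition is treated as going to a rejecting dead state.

start=q0; accept=q3; q0-a->q1; q0-b->q0; q1-a->q2; q1-b->q1; q2-a->q3; q2-b->q2; q3-a->q0; q3-b->q3

Keep the running count of `a`s modulo 4: each `a` advances along the cycle q0 → q1 → q2 → q3 → q0 while other symbols loop. Accept at q3.
4 states suffice.
        a   b  
>  q0   q1  q0 
   q1   q2  q1 
   q2   q3  q2 
 * q3   q0  q3 
(> = start, * = accepting)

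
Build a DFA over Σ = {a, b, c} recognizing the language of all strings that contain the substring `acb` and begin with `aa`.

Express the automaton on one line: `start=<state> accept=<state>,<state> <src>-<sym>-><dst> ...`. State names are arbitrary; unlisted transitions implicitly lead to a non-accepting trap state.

start=q0 accept=q6 q0-a->q1 q0-b->q2 q0-c->q2 q1-a->q3 q1-b->q2 q1-c->q2 q2-a->q2 q2-b->q2 q2-c->q2 q3-a->q3 q3-b->q4 q3-c->q5 q4-a->q3 q4-b->q4 q4-c->q4 q5-a->q3 q5-b->q6 q5-c->q4 q6-a->q6 q6-b->q6 q6-c->q6

Handle the two conditions separately and then intersect. One (4 states) tracks whether and how much of `acb` has been seen; the other (4 states) tracks whether the input so far still matches the prefix `aa`. Each combined state is a pair, one component from each; accept when both components accept. Equivalent product states are then merged.
        a   b   c  
>  q0   q1  q2  q2 
   q1   q3  q2  q2 
   q2   q2  q2  q2 
   q3   q3  q4  q5 
   q4   q3  q4  q4 
   q5   q3  q6  q4 
 * q6   q6  q6  q6 
(> = start, * = accepting)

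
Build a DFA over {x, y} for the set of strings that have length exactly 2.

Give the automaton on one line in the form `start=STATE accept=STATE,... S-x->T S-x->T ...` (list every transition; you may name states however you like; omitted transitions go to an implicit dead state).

start=q0 accept=q2 q0-x->q1 q0-y->q1 q1-x->q2 q1-y->q2 q2-x->q3 q2-y->q3 q3-x->q3 q3-y->q3

We only need to distinguish lengths 0, 1, …, 2, and '>2'. Chain q0 → q1 → q2 → q3 on every symbol, with q3 looping. Accepting states: {q2}.
A 4-state machine:
        x   y  
>  q0   q1  q1 
   q1   q2  q2 
 * q2   q3  q3 
   q3   q3  q3 
(> = start, * = accepting)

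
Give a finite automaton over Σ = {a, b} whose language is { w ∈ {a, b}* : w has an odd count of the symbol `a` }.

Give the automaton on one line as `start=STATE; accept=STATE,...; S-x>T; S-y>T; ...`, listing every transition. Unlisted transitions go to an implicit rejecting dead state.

start=q0; accept=q1; q0-a>q1; q0-b>q0; q1-a>q0; q1-b>q1

The only thing that matters is how many `a`s have appeared, reduced mod 2. Use one state per residue: q0 for 0, …, q1 for 1. Reading `a` moves to the next residue; anything else stays put. q1 is accepting.
With 2 states:
        a   b  
>  q0   q1  q0 
 * q1   q0  q1 
(> = start, * = accepting)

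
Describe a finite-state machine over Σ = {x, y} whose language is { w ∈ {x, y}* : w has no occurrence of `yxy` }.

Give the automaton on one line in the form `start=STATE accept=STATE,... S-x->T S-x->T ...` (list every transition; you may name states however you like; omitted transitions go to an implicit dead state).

start=q0 accept=q0,q1,q2 q0-x->q0 q0-y->q1 q1-x->q2 q1-y->q1 q2-x->q0 q2-y->q3 q3-x->q3 q3-y->q3

Track partial matches of the forbidden pattern `yxy`. State q3 is a dead state reached once `yxy` has occurred; every other state accepts. q0 means no part of `yxy` is currently matched.
A 4-state machine:
        x   y  
>* q0   q0  q1 
 * q1   q2  q1 
 * q2   q0  q3 
   q3   q3  q3 
(> = start, * = accepting)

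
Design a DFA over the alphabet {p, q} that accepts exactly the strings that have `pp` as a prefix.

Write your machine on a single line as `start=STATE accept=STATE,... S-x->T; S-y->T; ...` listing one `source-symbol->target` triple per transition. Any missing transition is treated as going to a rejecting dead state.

start=A; accept=C; A-p->B; A-q->D; B-p->C; B-q->D; C-p->C; C-q->C; D-p->D; D-q->D

Check the first 2 symbols one by one: A through B record how many have matched `pp` so far; any wrong symbol goes to the dead state D. After all 2 match we enter the accepting sink C.
4 states suffice.
       p  q 
>  A   B  D 
   B   C  D 
 * C   C  C 
   D   D  D 
(> = start, * = accepting)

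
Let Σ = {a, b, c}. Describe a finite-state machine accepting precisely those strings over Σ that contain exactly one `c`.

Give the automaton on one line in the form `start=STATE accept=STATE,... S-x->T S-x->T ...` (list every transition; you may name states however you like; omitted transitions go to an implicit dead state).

start=s0 accept=s1 s0-a->s0 s0-b->s0 s0-c->s1 s1-a->s1 s1-b->s1 s1-c->s2 s2-a->s2 s2-b->s2 s2-c->s2

Count `c`s, saturating at 2: state s0 means no `c` yet, s1 means one `c` seen, s2 means more than one. Each `c` increments (capped at s2); other symbols loop. Accept from {s1}.
        a   b   c  
>  s0   s0  s0  s1 
 * s1   s1  s1  s2 
   s2   s2  s2  s2 
(> = start, * = accepting)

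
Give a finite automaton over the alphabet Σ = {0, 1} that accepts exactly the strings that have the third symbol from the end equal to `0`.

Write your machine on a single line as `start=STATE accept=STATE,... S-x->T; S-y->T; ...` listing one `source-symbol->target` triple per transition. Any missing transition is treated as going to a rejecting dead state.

start=q0; accept=q7,q8,q9,q10; q0-0->q1; q0-1->q2; q1-0->q3; q1-1->q4; q2-0->q5; q2-1->q6; q3-0->q7; q3-1->q8; q4-0->q9; q4-1->q10; q5-0->q11; q5-1->q12; q6-0->q13; q6-1->q14; q7-0->q7; q7-1->q8; q8-0->q9; q8-1->q10; q9-0->q11; q9-1->q12; q10-0->q13; q10-1->q14; q11-0->q7; q11-1->q8; q12-0->q9; q12-1->q10; q13-0->q11; q13-1->q12; q14-0->q13; q14-1->q14

Because acceptance depends on a position counted from the end, the machine has to buffer the most recent 3 symbols. Make each state the string of the last up-to-3 symbols read; on input `x` shift the window left and append `x`. Accept when the buffered window has length 3 and begins with `0`.
          0    1  
>  q0     q1   q2 
   q1     q3   q4 
   q2     q5   q6 
   q3     q7   q8 
   q4     q9  q10 
   q5    q11  q12 
   q6    q13  q14 
 * q7     q7   q8 
 * q8     q9  q10 
 * q9    q11  q12 
 * q10   q13  q14 
   q11    q7   q8 
   q12    q9  q10 
   q13   q11  q12 
   q14   q13  q14 
(> = start, * = accepting)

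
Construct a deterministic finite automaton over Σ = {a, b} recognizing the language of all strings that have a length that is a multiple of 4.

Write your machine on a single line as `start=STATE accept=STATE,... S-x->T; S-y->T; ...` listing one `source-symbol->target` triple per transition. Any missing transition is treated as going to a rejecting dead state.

start=q0; accept=q0; q0-a->q1; q0-b->q1; q1-a->q2; q1-b->q2; q2-a->q3; q2-b->q3; q3-a->q0; q3-b->q0

Count input length modulo 4: every symbol advances one step around the cycle q0 → q1 → q2 → q3 → q0. Accept at q0.
With 4 states:
        a   b  
>* q0   q1  q1 
   q1   q2  q2 
   q2   q3  q3 
   q3   q0  q0 
(> = start, * = accepting)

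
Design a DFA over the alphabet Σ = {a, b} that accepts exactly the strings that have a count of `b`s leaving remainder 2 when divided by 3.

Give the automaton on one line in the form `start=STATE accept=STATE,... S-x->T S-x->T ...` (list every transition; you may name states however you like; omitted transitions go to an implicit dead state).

Keep the running count of `b`s modulo 3: each `b` advances along the cycle s0 → s1 → s2 → s0 while other symbols loop. Accept at s2.
A 3-state machine:
        a   b  
>  s0   s0  s1 
   s1   s1  s2 
 * s2   s2  s0 
(> = start, * = accepting)

start=s0 accept=s2 s0-a->s0 s0-b->s1 s1-a->s1 s1-b->s2 s2-a->s2 s2-b->s0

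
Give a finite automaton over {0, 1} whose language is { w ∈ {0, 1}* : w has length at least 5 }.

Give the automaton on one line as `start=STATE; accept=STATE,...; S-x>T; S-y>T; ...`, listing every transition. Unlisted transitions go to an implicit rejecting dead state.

start=q0; accept=q5,q6; q0-0>q1; q0-1>q1; q1-0>q2; q1-1>q2; q2-0>q3; q2-1>q3; q3-0>q4; q3-1>q4; q4-0>q5; q4-1>q5; q5-0>q6; q5-1>q6; q6-0>q6; q6-1>q6

We only need to distinguish lengths 0, 1, …, 5, and '>5'. Chain q0 → q1 → q2 → q3 → q4 → q5 → q6 on every symbol, with q6 looping. Accepting states: {q5, q6}.
7 states suffice.
        0   1  
>  q0   q1  q1 
   q1   q2  q2 
   q2   q3  q3 
   q3   q4  q4 
   q4   q5  q5 
 * q5   q6  q6 
 * q6   q6  q6 
(> = start, * = accepting)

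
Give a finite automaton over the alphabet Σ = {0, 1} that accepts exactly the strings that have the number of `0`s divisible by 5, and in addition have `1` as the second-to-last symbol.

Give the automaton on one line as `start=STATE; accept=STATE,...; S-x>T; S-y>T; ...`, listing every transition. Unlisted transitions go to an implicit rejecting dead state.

Handle the two conditions separately and then intersect. The first has 5 states tracking the count of `0`s modulo 5; the second has 7 states tracking the last 2 symbols read. A product state is a pair (one from each), accepting exactly when both do.
          0    1  
>  q0     q1   q2 
   q1     q3   q4 
   q2     q5   q6 
   q3     q7   q8 
   q4     q9  q10 
   q5     q3   q4 
 * q6     q5   q6 
   q7    q11  q12 
   q8    q13  q14 
   q9     q7   q8 
   q10    q9  q10 
   q11   q15  q16 
   q12   q17  q18 
   q13   q11  q12 
   q14   q13  q14 
   q15   q19  q20 
   q16   q21  q22 
   q17   q15  q16 
   q18   q17  q18 
   q19    q3   q4 
   q20    q5   q6 
 * q21   q19  q20 
   q22   q21  q22 
(> = start, * = accepting)

start=q0; accept=q6,q21; q0-0>q1; q0-1>q2; q1-0>q3; q1-1>q4; q2-0>q5; q2-1>q6; q3-0>q7; q3-1>q8; q4-0>q9; q4-1>q10; q5-0>q3; q5-1>q4; q6-0>q5; q6-1>q6; q7-0>q11; q7-1>q12; q8-0>q13; q8-1>q14; q9-0>q7; q9-1>q8; q10-0>q9; q10-1>q10; q11-0>q15; q11-1>q16; q12-0>q17; q12-1>q18; q13-0>q11; q13-1>q12; q14-0>q13; q14-1>q14; q15-0>q19; q15-1>q20; q16-0>q21; q16-1>q22; q17-0>q15; q17-1>q16; q18-0>q17; q18-1>q18; q19-0>q3; q19-1>q4; q20-0>q5; q20-1>q6; q21-0>q19; q21-1>q20; q22-0>q21; q22-1>q22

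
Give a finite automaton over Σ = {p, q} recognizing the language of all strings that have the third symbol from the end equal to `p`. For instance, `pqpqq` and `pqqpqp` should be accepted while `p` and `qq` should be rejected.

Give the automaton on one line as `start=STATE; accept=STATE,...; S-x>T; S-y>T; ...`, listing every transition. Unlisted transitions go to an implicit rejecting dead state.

A DFA must remember the last 3 symbols (since which symbol is third-to-last isn't known until the input ends). Use one state per possible window of the last ≤3 symbols; accept from those whose window starts with `p`.
15 states suffice.
          p    q  
>  s0     s1   s2 
   s1     s3   s4 
   s2     s5   s6 
   s3     s7   s8 
   s4     s9  s10 
   s5    s11  s12 
   s6    s13  s14 
 * s7     s7   s8 
 * s8     s9  s10 
 * s9    s11  s12 
 * s10   s13  s14 
   s11    s7   s8 
   s12    s9  s10 
   s13   s11  s12 
   s14   s13  s14 
(> = start, * = accepting)

start=s0; accept=s7,s8,s9,s10; s0-p>s1; s0-q>s2; s1-p>s3; s1-q>s4; s2-p>s5; s2-q>s6; s3-p>s7; s3-q>s8; s4-p>s9; s4-q>s10; s5-p>s11; s5-q>s12; s6-p>s13; s6-q>s14; s7-p>s7; s7-q>s8; s8-p>s9; s8-q>s10; s9-p>s11; s9-q>s12; s10-p>s13; s10-q>s14; s11-p>s7; s11-q>s8; s12-p>s9; s12-q>s10; s13-p>s11; s13-q>s12; s14-p>s13; s14-q>s14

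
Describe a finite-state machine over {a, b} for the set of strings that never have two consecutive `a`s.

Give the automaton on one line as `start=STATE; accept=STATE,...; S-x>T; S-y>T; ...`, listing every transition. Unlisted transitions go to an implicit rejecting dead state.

Track partial matches of the forbidden pattern `aa`. State s2 is a dead state reached once `aa` has occurred; every other state accepts. s0 means no part of `aa` is currently matched.
A 3-state machine:
        a   b  
>* s0   s1  s0 
 * s1   s2  s0 
   s2   s2  s2 
(> = start, * = accepting)

start=s0; accept=s0,s1; s0-a>s1; s0-b>s0; s1-a>s2; s1-b>s0; s2-a>s2; s2-b>s2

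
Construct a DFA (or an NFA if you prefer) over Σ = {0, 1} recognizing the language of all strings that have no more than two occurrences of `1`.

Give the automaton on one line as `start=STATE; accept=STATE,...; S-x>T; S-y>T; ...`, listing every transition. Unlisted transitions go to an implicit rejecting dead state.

Count `1`s, saturating at 3: states S0 through S2 mean 0 through 2 `1`s seen; S3 means more than 2. Each `1` increments (capped at S3); other symbols loop. Accept from {S0, S1, S2}.
With 4 states:
        0   1  
>* S0   S0  S1 
 * S1   S1  S2 
 * S2   S2  S3 
   S3   S3  S3 
(> = start, * = accepting)

start=S0; accept=S0,S1,S2; S0-0>S0; S0-1>S1; S1-0>S1; S1-1>S2; S2-0>S2; S2-1>S3; S3-0>S3; S3-1>S3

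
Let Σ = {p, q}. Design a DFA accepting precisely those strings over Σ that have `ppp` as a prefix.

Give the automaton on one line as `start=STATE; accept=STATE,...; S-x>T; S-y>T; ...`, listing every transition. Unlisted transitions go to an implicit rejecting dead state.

start=A; accept=D; A-p>B; A-q>E; B-p>C; B-q>E; C-p>D; C-q>E; D-p>D; D-q>D; E-p>E; E-q>E

Check the first 3 symbols one by one: A through C record how many have matched `ppp` so far; any wrong symbol goes to the dead state E. After all 3 match we enter the accepting sink D.
With 5 states:
       p  q 
>  A   B  E 
   B   C  E 
   C   D  E 
 * D   D  D 
   E   E  E 
(> = start, * = accepting)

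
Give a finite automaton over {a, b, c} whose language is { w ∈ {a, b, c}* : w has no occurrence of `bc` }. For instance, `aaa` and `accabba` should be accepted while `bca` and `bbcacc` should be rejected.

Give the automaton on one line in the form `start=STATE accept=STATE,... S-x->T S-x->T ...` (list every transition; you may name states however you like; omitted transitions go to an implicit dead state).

start=q0 accept=q0,q1 q0-a->q0 q0-b->q1 q0-c->q0 q1-a->q0 q1-b->q1 q1-c->q2 q2-a->q2 q2-b->q2 q2-c->q2

Track partial matches of the forbidden pattern `bc`. State q2 is a dead state reached once `bc` has occurred; every other state accepts. q0 means no part of `bc` is currently matched.
        a   b   c  
>* q0   q0  q1  q0 
 * q1   q0  q1  q2 
   q2   q2  q2  q2 
(> = start, * = accepting)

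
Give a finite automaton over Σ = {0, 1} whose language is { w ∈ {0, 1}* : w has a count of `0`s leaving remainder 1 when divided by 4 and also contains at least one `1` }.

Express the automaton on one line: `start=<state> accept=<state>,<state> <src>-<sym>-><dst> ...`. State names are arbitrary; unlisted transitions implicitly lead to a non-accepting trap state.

start=q0 accept=q4,q8 q0-0->q1 q0-1->q2 q1-0->q3 q1-1->q4 q2-0->q4 q2-1->q5 q3-0->q6 q3-1->q7 q4-0->q7 q4-1->q8 q5-0->q8 q5-1->q5 q6-0->q0 q6-1->q9 q7-0->q9 q7-1->q10 q8-0->q10 q8-1->q8 q9-0->q2 q9-1->q11 q10-0->q11 q10-1->q10 q11-0->q5 q11-1->q11

Run two small machines in parallel and take their product. One (4 states) tracks the count of `0`s modulo 4; the other (3 states) tracks the count of `1`s, saturating at 2. Each combined state is a pair, one component from each; accept when both components accept.
A 12-state machine:
          0    1  
>  q0     q1   q2 
   q1     q3   q4 
   q2     q4   q5 
   q3     q6   q7 
 * q4     q7   q8 
   q5     q8   q5 
   q6     q0   q9 
   q7     q9  q10 
 * q8    q10   q8 
   q9     q2  q11 
   q10   q11  q10 
   q11    q5  q11 
(> = start, * = accepting)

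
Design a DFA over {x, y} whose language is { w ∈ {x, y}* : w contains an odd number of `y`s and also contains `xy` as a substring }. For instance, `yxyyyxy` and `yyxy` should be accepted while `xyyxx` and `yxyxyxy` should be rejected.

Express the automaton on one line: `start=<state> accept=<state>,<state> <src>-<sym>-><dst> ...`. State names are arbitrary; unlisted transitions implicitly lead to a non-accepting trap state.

Handle the two conditions separately and then intersect. The first has 2 states tracking the count of `y`s modulo 2; the second has 3 states tracking whether and how much of `xy` has been seen. A product state is a pair (one from each), accepting exactly when both do.
A 6-state machine:
       x  y 
>  A   B  C 
   B   B  D 
   C   E  A 
 * D   D  F 
   E   E  F 
   F   F  D 
(> = start, * = accepting)

start=A accept=D A-x->B A-y->C B-x->B B-y->D C-x->E C-y->A D-x->D D-y->F E-x->E E-y->F F-x->F F-y->D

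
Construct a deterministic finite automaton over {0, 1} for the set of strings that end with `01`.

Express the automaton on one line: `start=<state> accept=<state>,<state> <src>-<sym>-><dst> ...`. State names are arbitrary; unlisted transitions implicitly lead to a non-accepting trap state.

start=s0 accept=s2 s0-0->s1 s0-1->s0 s1-0->s1 s1-1->s2 s2-0->s1 s2-1->s0

Remember how much of `01` the current input suffix matches. State s0 means no match yet; s1 means the last symbol is `0`; s2 means the last 2 symbols are `01`. Only s2 accepts. On a mismatch, fall back to the longest proper suffix that is still a prefix of `01`.
        0   1  
>  s0   s1  s0 
   s1   s1  s2 
 * s2   s1  s0 
(> = start, * = accepting)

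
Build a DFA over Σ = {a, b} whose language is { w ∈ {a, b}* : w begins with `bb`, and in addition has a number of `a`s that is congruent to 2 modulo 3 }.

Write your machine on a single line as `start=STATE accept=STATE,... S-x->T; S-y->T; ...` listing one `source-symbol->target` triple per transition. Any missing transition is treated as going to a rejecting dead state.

Handle the two conditions separately and then intersect. The first has 4 states tracking whether the input so far still matches the prefix `bb`; the second has 3 states tracking the count of `a`s modulo 3. A product state is a pair (one from each), accepting exactly when both do. After merging equivalent states the machine shrinks.
        a   b  
>  s0   s1  s2 
   s1   s1  s1 
   s2   s1  s3 
   s3   s4  s3 
   s4   s5  s4 
 * s5   s3  s5 
(> = start, * = accepting)

start=s0; accept=s5; s0-a->s1; s0-b->s2; s1-a->s1; s1-b->s1; s2-a->s1; s2-b->s3; s3-a->s4; s3-b->s3; s4-a->s5; s4-b->s4; s5-a->s3; s5-b->s5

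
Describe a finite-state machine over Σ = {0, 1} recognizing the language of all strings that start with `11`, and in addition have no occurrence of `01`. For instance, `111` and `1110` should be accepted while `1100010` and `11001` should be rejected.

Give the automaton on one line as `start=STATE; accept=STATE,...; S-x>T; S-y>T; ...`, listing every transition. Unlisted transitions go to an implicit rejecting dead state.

start=q0; accept=q4,q5; q0-0>q1; q0-1>q2; q1-0>q1; q1-1>q3; q2-0>q1; q2-1>q4; q3-0>q3; q3-1>q3; q4-0>q5; q4-1>q4; q5-0>q5; q5-1>q6; q6-0>q6; q6-1>q6

Handle the two conditions separately and then intersect. The first has 4 states tracking whether the input so far still matches the prefix `11`; the second has 3 states tracking partial matches of the forbidden pattern `01`. A product state is a pair (one from each), accepting exactly when both do.
7 states suffice.
        0   1  
>  q0   q1  q2 
   q1   q1  q3 
   q2   q1  q4 
   q3   q3  q3 
 * q4   q5  q4 
 * q5   q5  q6 
   q6   q6  q6 
(> = start, * = accepting)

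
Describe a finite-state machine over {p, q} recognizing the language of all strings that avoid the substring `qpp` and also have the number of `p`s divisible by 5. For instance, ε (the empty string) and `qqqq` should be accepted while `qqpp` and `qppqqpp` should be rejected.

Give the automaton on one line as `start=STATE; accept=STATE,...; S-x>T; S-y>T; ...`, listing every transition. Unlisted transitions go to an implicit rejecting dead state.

start=S0; accept=S0,S2,S15; S0-p>S1; S0-q>S2; S1-p>S3; S1-q>S4; S2-p>S5; S2-q>S2; S3-p>S6; S3-q>S7; S4-p>S8; S4-q>S4; S5-p>S9; S5-q>S4; S6-p>S10; S6-q>S11; S7-p>S12; S7-q>S7; S8-p>S9; S8-q>S7; S9-p>S9; S9-q>S9; S10-p>S0; S10-q>S13; S11-p>S14; S11-q>S11; S12-p>S9; S12-q>S11; S13-p>S15; S13-q>S13; S14-p>S9; S14-q>S13; S15-p>S9; S15-q>S2

Build one automaton per condition and run them in lockstep. The first has 4 states tracking partial matches of the forbidden pattern `qpp`; the second has 5 states tracking the count of `p`s modulo 5. A product state is a pair (one from each), accepting exactly when both do. After merging equivalent states the machine shrinks.
          p    q  
>* S0     S1   S2 
   S1     S3   S4 
 * S2     S5   S2 
   S3     S6   S7 
   S4     S8   S4 
   S5     S9   S4 
   S6    S10  S11 
   S7    S12   S7 
   S8     S9   S7 
   S9     S9   S9 
   S10    S0  S13 
   S11   S14  S11 
   S12    S9  S11 
   S13   S15  S13 
   S14    S9  S13 
 * S15    S9   S2 
(> = start, * = accepting)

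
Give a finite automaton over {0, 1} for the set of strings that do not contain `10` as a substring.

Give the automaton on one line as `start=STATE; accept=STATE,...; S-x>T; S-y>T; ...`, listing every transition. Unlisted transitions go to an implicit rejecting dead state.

start=q0; accept=q0,q1; q0-0>q0; q0-1>q1; q1-0>q2; q1-1>q1; q2-0>q2; q2-1>q2

Track partial matches of the forbidden pattern `10`. State q2 is a dead state reached once `10` has occurred; every other state accepts. q0 means no part of `10` is currently matched.
A 3-state machine:
        0   1  
>* q0   q0  q1 
 * q1   q2  q1 
   q2   q2  q2 
(> = start, * = accepting)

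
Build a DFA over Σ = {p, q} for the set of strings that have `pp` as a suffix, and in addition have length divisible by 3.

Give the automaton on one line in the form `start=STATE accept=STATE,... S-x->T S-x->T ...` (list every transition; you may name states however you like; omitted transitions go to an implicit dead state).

Run two small machines in parallel and take their product. The first has 3 states tracking how much of the suffix `pp` has currently been matched; the second has 3 states tracking the input length modulo 3. A product state is a pair (one from each), accepting exactly when both do. After merging equivalent states the machine shrinks.
With 5 states:
        p   q  
>  s0   s1  s1 
   s1   s2  s3 
   s2   s4  s0 
   s3   s0  s0 
 * s4   s1  s1 
(> = start, * = accepting)

start=s0 accept=s4 s0-p->s1 s0-q->s1 s1-p->s2 s1-q->s3 s2-p->s4 s2-q->s0 s3-p->s0 s3-q->s0 s4-p->s1 s4-q->s1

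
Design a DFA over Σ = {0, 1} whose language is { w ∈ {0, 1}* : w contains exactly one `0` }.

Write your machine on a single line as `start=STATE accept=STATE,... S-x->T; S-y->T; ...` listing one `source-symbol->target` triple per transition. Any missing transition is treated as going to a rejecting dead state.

Count `0`s, saturating at 2: state q0 means no `0` yet, q1 means one `0` seen, q2 means more than one. Each `0` increments (capped at q2); other symbols loop. Accept from {q1}.
3 states suffice.
        0   1  
>  q0   q1  q0 
 * q1   q2  q1 
   q2   q2  q2 
(> = start, * = accepting)

start=q0; accept=q1; q0-0->q1; q0-1->q0; q1-0->q2; q1-1->q1; q2-0->q2; q2-1->q2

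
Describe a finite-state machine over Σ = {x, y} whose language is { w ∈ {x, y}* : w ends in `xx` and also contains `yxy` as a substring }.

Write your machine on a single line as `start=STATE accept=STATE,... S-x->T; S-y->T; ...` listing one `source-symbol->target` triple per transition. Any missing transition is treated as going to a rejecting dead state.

start=A; accept=F; A-x->A; A-y->B; B-x->C; B-y->B; C-x->A; C-y->D; D-x->E; D-y->D; E-x->F; E-y->D; F-x->F; F-y->D

Handle the two conditions separately and then intersect. One (3 states) tracks how much of the suffix `xx` has currently been matched; the other (4 states) tracks whether and how much of `yxy` has been seen. Each combined state is a pair, one component from each; accept when both components accept. After merging equivalent states the machine shrinks.
A 6-state machine:
       x  y 
>  A   A  B 
   B   C  B 
   C   A  D 
   D   E  D 
   E   F  D 
 * F   F  D 
(> = start, * = accepting)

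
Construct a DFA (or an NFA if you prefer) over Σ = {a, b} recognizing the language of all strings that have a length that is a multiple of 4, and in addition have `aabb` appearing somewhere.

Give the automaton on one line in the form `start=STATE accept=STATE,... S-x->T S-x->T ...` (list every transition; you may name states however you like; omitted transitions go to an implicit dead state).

start=q0 accept=q13 q0-a->q1 q0-b->q2 q1-a->q3 q1-b->q4 q2-a->q5 q2-b->q4 q3-a->q6 q3-b->q7 q4-a->q8 q4-b->q9 q5-a->q6 q5-b->q9 q6-a->q10 q6-b->q11 q7-a->q12 q7-b->q13 q8-a->q10 q8-b->q0 q9-a->q12 q9-b->q0 q10-a->q14 q10-b->q15 q11-a->q1 q11-b->q16 q12-a->q14 q12-b->q2 q13-a->q16 q13-b->q16 q14-a->q3 q14-b->q17 q15-a->q5 q15-b->q18 q16-a->q18 q16-b->q18 q17-a->q8 q17-b->q19 q18-a->q19 q18-b->q19 q19-a->q13 q19-b->q13

Build one automaton per condition and run them in lockstep. The first has 4 states tracking the input length modulo 4; the second has 5 states tracking whether and how much of `aabb` has been seen. A product state is a pair (one from each), accepting exactly when both do.
With 20 states:
          a    b  
>  q0     q1   q2 
   q1     q3   q4 
   q2     q5   q4 
   q3     q6   q7 
   q4     q8   q9 
   q5     q6   q9 
   q6    q10  q11 
   q7    q12  q13 
   q8    q10   q0 
   q9    q12   q0 
   q10   q14  q15 
   q11    q1  q16 
   q12   q14   q2 
 * q13   q16  q16 
   q14    q3  q17 
   q15    q5  q18 
   q16   q18  q18 
   q17    q8  q19 
   q18   q19  q19 
   q19   q13  q13 
(> = start, * = accepting)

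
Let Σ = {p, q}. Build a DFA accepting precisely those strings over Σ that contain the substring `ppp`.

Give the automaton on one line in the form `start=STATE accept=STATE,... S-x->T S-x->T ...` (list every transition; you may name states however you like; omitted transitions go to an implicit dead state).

States S0..S2 record the length of the longest prefix of `ppp` that matches the current input suffix. Reaching S3 means `ppp` has been seen, and we stay there forever. Accept from S3.
        p   q  
>  S0   S1  S0 
   S1   S2  S0 
   S2   S3  S0 
 * S3   S3  S3 
(> = start, * = accepting)

start=S0 accept=S3 S0-p->S1 S0-q->S0 S1-p->S2 S1-q->S0 S2-p->S3 S2-q->S0 S3-p->S3 S3-q->S3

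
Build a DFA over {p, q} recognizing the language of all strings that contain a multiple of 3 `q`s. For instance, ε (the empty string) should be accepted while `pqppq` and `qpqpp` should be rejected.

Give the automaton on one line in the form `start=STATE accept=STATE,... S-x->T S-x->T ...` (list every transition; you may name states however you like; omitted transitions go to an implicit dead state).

The only thing that matters is how many `q`s have appeared, reduced mod 3. Use one state per residue: A for 0, …, C for 2. Reading `q` moves to the next residue; anything else stays put. A is accepting.
       p  q 
>* A   A  B 
   B   B  C 
   C   C  A 
(> = start, * = accepting)

start=A accept=A A-p->A A-q->B B-p->B B-q->C C-p->C C-q->A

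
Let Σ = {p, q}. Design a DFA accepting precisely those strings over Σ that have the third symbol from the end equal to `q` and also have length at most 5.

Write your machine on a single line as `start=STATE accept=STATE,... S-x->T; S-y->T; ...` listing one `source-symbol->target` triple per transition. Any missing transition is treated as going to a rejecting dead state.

Run two small machines in parallel and take their product. One (15 states) tracks the last 3 symbols read; the other (7 states) tracks the input length, saturating at 6. Each combined state is a pair, one component from each; accept when both components accept. After merging equivalent states the machine shrinks.
15 states suffice.
          p    q  
>  s0     s1   s2 
   s1     s3   s4 
   s2     s5   s6 
   s3     s7   s8 
   s4     s9  s10 
   s5    s11  s12 
   s6    s13  s14 
   s7     s7   s7 
   s8     s9   s9 
   s9    s11  s11 
   s10   s13  s13 
 * s11    s7   s7 
 * s12    s9   s9 
 * s13   s11  s11 
 * s14   s13  s13 
(> = start, * = accepting)

start=s0; accept=s11,s12,s13,s14; s0-p->s1; s0-q->s2; s1-p->s3; s1-q->s4; s2-p->s5; s2-q->s6; s3-p->s7; s3-q->s8; s4-p->s9; s4-q->s10; s5-p->s11; s5-q->s12; s6-p->s13; s6-q->s14; s7-p->s7; s7-q->s7; s8-p->s9; s8-q->s9; s9-p->s11; s9-q->s11; s10-p->s13; s10-q->s13; s11-p->s7; s11-q->s7; s12-p->s9; s12-q->s9; s13-p->s11; s13-q->s11; s14-p->s13; s14-q->s13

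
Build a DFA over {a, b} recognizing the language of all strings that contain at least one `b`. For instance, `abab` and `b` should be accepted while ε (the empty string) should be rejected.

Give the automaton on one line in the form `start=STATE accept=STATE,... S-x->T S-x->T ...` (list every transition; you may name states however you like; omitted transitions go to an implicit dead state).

Only the number of `b`s matters, and only up to 2. Make a chain q0 → q1 → q2 advanced by each `b` (with q2 absorbing); every other symbol self-loops. The accepting set is {q1, q2}.
With 3 states:
        a   b  
>  q0   q0  q1 
 * q1   q1  q2 
 * q2   q2  q2 
(> = start, * = accepting)

start=q0 accept=q1,q2 q0-a->q0 q0-b->q1 q1-a->q1 q1-b->q2 q2-a->q2 q2-b->q2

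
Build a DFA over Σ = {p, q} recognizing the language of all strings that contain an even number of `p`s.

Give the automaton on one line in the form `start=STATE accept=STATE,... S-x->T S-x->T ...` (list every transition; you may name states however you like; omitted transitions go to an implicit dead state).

The only thing that matters is how many `p`s have appeared, reduced mod 2. Use one state per residue: S0 for 0, …, S1 for 1. Reading `p` moves to the next residue; anything else stays put. S0 is accepting.
2 states suffice.
        p   q  
>* S0   S1  S0 
   S1   S0  S1 
(> = start, * = accepting)

start=S0 accept=S0 S0-p->S1 S0-q->S0 S1-p->S0 S1-q->S1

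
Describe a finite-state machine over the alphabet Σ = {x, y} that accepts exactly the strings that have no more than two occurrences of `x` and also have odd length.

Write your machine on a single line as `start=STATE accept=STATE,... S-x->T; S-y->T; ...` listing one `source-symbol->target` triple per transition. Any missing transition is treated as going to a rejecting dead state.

start=q0; accept=q1,q2,q6; q0-x->q1; q0-y->q2; q1-x->q3; q1-y->q4; q2-x->q4; q2-y->q0; q3-x->q5; q3-y->q6; q4-x->q6; q4-y->q1; q5-x->q7; q5-y->q7; q6-x->q7; q6-y->q3; q7-x->q5; q7-y->q5

Run two small machines in parallel and take their product. One (4 states) tracks the count of `x`s, saturating at 3; the other (2 states) tracks the input length modulo 2. Each combined state is a pair, one component from each; accept when both components accept.
8 states suffice.
        x   y  
>  q0   q1  q2 
 * q1   q3  q4 
 * q2   q4  q0 
   q3   q5  q6 
   q4   q6  q1 
   q5   q7  q7 
 * q6   q7  q3 
   q7   q5  q5 
(> = start, * = accepting)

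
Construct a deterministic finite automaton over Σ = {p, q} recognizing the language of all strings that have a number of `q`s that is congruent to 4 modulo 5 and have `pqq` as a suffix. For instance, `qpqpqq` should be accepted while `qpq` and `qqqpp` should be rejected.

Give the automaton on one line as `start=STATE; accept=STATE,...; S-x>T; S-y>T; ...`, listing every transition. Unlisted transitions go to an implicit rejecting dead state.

start=A; accept=O; A-p>B; A-q>C; B-p>B; B-q>D; C-p>E; C-q>F; D-p>E; D-q>G; E-p>E; E-q>H; F-p>I; F-q>J; G-p>I; G-q>J; H-p>I; H-q>K; I-p>I; I-q>L; J-p>M; J-q>N; K-p>M; K-q>N; L-p>M; L-q>O; M-p>M; M-q>P; N-p>Q; N-q>A; O-p>Q; O-q>A; P-p>Q; P-q>R; Q-p>Q; Q-q>S; R-p>B; R-q>C; S-p>B; S-q>T; T-p>E; T-q>F

Handle the two conditions separately and then intersect. One (5 states) tracks the count of `q`s modulo 5; the other (4 states) tracks how much of the suffix `pqq` has currently been matched. Each combined state is a pair, one component from each; accept when both components accept.
A 20-state machine:
       p  q 
>  A   B  C 
   B   B  D 
   C   E  F 
   D   E  G 
   E   E  H 
   F   I  J 
   G   I  J 
   H   I  K 
   I   I  L 
   J   M  N 
   K   M  N 
   L   M  O 
   M   M  P 
   N   Q  A 
 * O   Q  A 
   P   Q  R 
   Q   Q  S 
   R   B  C 
   S   B  T 
   T   E  F 
(> = start, * = accepting)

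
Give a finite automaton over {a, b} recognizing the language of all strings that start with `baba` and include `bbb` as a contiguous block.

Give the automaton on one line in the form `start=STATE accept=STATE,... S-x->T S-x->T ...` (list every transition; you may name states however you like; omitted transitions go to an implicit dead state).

start=q0 accept=q8 q0-a->q1 q0-b->q2 q1-a->q1 q1-b->q1 q2-a->q3 q2-b->q1 q3-a->q1 q3-b->q4 q4-a->q5 q4-b->q1 q5-a->q5 q5-b->q6 q6-a->q5 q6-b->q7 q7-a->q5 q7-b->q8 q8-a->q8 q8-b->q8

Build one automaton per condition and run them in lockstep. One (6 states) tracks whether the input so far still matches the prefix `baba`; the other (4 states) tracks whether and how much of `bbb` has been seen. Each combined state is a pair, one component from each; accept when both components accept. Equivalent product states are then merged.
A 9-state machine:
        a   b  
>  q0   q1  q2 
   q1   q1  q1 
   q2   q3  q1 
   q3   q1  q4 
   q4   q5  q1 
   q5   q5  q6 
   q6   q5  q7 
   q7   q5  q8 
 * q8   q8  q8 
(> = start, * = accepting)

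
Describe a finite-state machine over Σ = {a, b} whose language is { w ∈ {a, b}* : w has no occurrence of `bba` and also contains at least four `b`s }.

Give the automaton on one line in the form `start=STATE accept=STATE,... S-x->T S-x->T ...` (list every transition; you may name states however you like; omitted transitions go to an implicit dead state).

start=s0 accept=s8,s11,s12 s0-a->s0 s0-b->s1 s1-a->s2 s1-b->s3 s2-a->s2 s2-b->s4 s3-a->s5 s3-b->s6 s4-a->s7 s4-b->s6 s5-a->s5 s5-b->s5 s6-a->s5 s6-b->s8 s7-a->s7 s7-b->s9 s8-a->s5 s8-b->s8 s9-a->s10 s9-b->s8 s10-a->s10 s10-b->s11 s11-a->s12 s11-b->s8 s12-a->s12 s12-b->s11

Build one automaton per condition and run them in lockstep. The first has 4 states tracking partial matches of the forbidden pattern `bba`; the second has 6 states tracking the count of `b`s, saturating at 5. A product state is a pair (one from each), accepting exactly when both do. After merging equivalent states the machine shrinks.
With 13 states:
          a    b  
>  s0     s0   s1 
   s1     s2   s3 
   s2     s2   s4 
   s3     s5   s6 
   s4     s7   s6 
   s5     s5   s5 
   s6     s5   s8 
   s7     s7   s9 
 * s8     s5   s8 
   s9    s10   s8 
   s10   s10  s11 
 * s11   s12   s8 
 * s12   s12  s11 
(> = start, * = accepting)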